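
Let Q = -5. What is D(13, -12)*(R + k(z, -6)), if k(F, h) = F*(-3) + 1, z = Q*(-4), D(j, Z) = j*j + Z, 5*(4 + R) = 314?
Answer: -157/5 ≈ -31.400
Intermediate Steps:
R = 294/5 (R = -4 + (⅕)*314 = -4 + 314/5 = 294/5 ≈ 58.800)
D(j, Z) = Z + j² (D(j, Z) = j² + Z = Z + j²)
z = 20 (z = -5*(-4) = 20)
k(F, h) = 1 - 3*F (k(F, h) = -3*F + 1 = 1 - 3*F)
D(13, -12)*(R + k(z, -6)) = (-12 + 13²)*(294/5 + (1 - 3*20)) = (-12 + 169)*(294/5 + (1 - 60)) = 157*(294/5 - 59) = 157*(-⅕) = -157/5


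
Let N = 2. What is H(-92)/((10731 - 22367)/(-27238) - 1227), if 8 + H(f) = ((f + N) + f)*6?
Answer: 2996180/3340939 ≈ 0.89681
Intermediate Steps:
H(f) = 4 + 12*f (H(f) = -8 + ((f + 2) + f)*6 = -8 + ((2 + f) + f)*6 = -8 + (2 + 2*f)*6 = -8 + (12 + 12*f) = 4 + 12*f)
H(-92)/((10731 - 22367)/(-27238) - 1227) = (4 + 12*(-92))/((10731 - 22367)/(-27238) - 1227) = (4 - 1104)/(-11636*(-1/27238) - 1227) = -1100/(5818/13619 - 1227) = -1100/(-16704695/13619) = -1100*(-13619/16704695) = 2996180/3340939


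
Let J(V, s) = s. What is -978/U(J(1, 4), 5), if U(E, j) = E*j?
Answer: -489/10 ≈ -48.900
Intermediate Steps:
-978/U(J(1, 4), 5) = -978/(4*5) = -978/20 = -978*1/20 = -489/10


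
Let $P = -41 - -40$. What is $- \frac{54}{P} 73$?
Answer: $3942$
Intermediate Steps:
$P = -1$ ($P = -41 + 40 = -1$)
$- \frac{54}{P} 73 = - \frac{54}{-1} \cdot 73 = \left(-54\right) \left(-1\right) 73 = 54 \cdot 73 = 3942$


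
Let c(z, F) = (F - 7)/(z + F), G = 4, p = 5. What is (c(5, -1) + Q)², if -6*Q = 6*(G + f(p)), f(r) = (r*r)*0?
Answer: 36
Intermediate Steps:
f(r) = 0 (f(r) = r²*0 = 0)
c(z, F) = (-7 + F)/(F + z)
Q = -4 (Q = -(4 + 0) = -4 ≈ -4.0000)
(c(5, -1) + Q)² = ((-7 - 1)/(-1 + 5) - 4)² = (-8/4 - 4)² = ((¼)*(-8) - 4)² = (-2 - 4)² = (-6)² = 36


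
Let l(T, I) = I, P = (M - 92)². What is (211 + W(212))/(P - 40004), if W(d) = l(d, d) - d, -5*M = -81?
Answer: -5275/856459 ≈ -0.0061591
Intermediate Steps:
M = 81/5 (M = -⅕*(-81) = 81/5 ≈ 16.200)
P = 143641/25 (P = (81/5 - 92)² = (-379/5)² = 143641/25 ≈ 5745.6)
W(d) = 0 (W(d) = d - d = 0)
(211 + W(212))/(P - 40004) = (211 + 0)/(143641/25 - 40004) = 211/(-856459/25) = 211*(-25/856459) = -5275/856459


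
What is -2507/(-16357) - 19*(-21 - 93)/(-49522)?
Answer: 4032836/36819607 ≈ 0.10953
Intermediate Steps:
-2507/(-16357) - 19*(-21 - 93)/(-49522) = -2507*(-1/16357) - 19*(-114)*(-1/49522) = 2507/16357 + 2166*(-1/49522) = 2507/16357 - 1083/24761 = 4032836/36819607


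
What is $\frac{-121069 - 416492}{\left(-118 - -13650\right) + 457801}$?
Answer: $- \frac{179187}{157111} \approx -1.1405$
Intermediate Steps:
$\frac{-121069 - 416492}{\left(-118 - -13650\right) + 457801} = - \frac{537561}{\left(-118 + 13650\right) + 457801} = - \frac{537561}{13532 + 457801} = - \frac{537561}{471333} = \left(-537561\right) \frac{1}{471333} = - \frac{179187}{157111}$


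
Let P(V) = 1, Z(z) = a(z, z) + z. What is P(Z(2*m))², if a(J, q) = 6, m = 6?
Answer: 1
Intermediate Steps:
Z(z) = 6 + z
P(Z(2*m))² = 1² = 1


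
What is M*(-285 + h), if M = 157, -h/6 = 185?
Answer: -219015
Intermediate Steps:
h = -1110 (h = -6*185 = -1110)
M*(-285 + h) = 157*(-285 - 1110) = 157*(-1395) = -219015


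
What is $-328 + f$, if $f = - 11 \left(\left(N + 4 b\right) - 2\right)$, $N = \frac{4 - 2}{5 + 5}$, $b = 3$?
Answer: $- \frac{2201}{5} \approx -440.2$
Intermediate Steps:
$N = \frac{1}{5}$ ($N = \frac{2}{10} = 2 \cdot \frac{1}{10} = \frac{1}{5} \approx 0.2$)
$f = - \frac{561}{5}$ ($f = - 11 \left(\left(\frac{1}{5} + 4 \cdot 3\right) - 2\right) = - 11 \left(\left(\frac{1}{5} + 12\right) - 2\right) = - 11 \left(\frac{61}{5} - 2\right) = \left(-11\right) \frac{51}{5} = - \frac{561}{5} \approx -112.2$)
$-328 + f = -328 - \frac{561}{5} = - \frac{2201}{5}$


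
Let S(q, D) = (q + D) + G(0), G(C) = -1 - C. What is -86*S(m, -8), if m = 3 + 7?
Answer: -86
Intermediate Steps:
m = 10
S(q, D) = -1 + D + q (S(q, D) = (q + D) + (-1 - 1*0) = (D + q) + (-1 + 0) = (D + q) - 1 = -1 + D + q)
-86*S(m, -8) = -86*(-1 - 8 + 10) = -86*1 = -86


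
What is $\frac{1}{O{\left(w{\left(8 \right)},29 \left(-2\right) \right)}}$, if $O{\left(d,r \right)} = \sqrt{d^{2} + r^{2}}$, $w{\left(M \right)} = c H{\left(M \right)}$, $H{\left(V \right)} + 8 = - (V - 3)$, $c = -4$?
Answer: $\frac{\sqrt{1517}}{3034} \approx 0.012837$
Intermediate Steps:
$H{\left(V \right)} = -5 - V$ ($H{\left(V \right)} = -8 - \left(V - 3\right) = -8 - \left(-3 + V\right) = -5 - V$)
$w{\left(M \right)} = 20 + 4 M$ ($w{\left(M \right)} = - 4 \left(-5 - M\right) = 20 + 4 M$)
$\frac{1}{O{\left(w{\left(8 \right)},29 \left(-2\right) \right)}} = \frac{1}{\sqrt{\left(20 + 4 \cdot 8\right)^{2} + \left(29 \left(-2\right)\right)^{2}}} = \frac{1}{\sqrt{\left(20 + 32\right)^{2} + \left(-58\right)^{2}}} = \frac{1}{\sqrt{52^{2} + 3364}} = \frac{1}{\sqrt{2704 + 3364}} = \frac{1}{\sqrt{6068}} = \frac{1}{2 \sqrt{1517}} = \frac{\sqrt{1517}}{3034}$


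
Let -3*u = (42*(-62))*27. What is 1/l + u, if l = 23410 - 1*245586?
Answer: 5206916735/222176 ≈ 23436.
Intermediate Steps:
u = 23436 (u = -42*(-62)*27/3 = -(-868)*27 = -⅓*(-70308) = 23436)
l = -222176 (l = 23410 - 245586 = -222176)
1/l + u = 1/(-222176) + 23436 = -1/222176 + 23436 = 5206916735/222176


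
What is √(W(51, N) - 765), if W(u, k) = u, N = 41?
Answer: I*√714 ≈ 26.721*I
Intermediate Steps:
√(W(51, N) - 765) = √(51 - 765) = √(-714) = I*√714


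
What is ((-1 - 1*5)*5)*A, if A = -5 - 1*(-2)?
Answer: 90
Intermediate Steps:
A = -3 (A = -5 + 2 = -3)
((-1 - 1*5)*5)*A = ((-1 - 1*5)*5)*(-3) = ((-1 - 5)*5)*(-3) = -6*5*(-3) = -30*(-3) = 90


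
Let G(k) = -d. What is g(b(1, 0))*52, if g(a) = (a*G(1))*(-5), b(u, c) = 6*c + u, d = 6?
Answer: 1560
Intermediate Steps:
b(u, c) = u + 6*c
G(k) = -6 (G(k) = -1*6 = -6)
g(a) = 30*a (g(a) = (a*(-6))*(-5) = -6*a*(-5) = 30*a)
g(b(1, 0))*52 = (30*(1 + 6*0))*52 = (30*(1 + 0))*52 = (30*1)*52 = 30*52 = 1560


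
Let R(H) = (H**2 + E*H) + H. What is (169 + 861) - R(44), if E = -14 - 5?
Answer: -114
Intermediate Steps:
E = -19
R(H) = H**2 - 18*H (R(H) = (H**2 - 19*H) + H = H**2 - 18*H)
(169 + 861) - R(44) = (169 + 861) - 44*(-18 + 44) = 1030 - 44*26 = 1030 - 1*1144 = 1030 - 1144 = -114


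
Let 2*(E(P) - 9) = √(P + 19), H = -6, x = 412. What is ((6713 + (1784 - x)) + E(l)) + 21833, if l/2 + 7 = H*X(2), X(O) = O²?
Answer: 29927 + I*√43/2 ≈ 29927.0 + 3.2787*I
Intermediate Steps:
l = -62 (l = -14 + 2*(-6*2²) = -14 + 2*(-6*4) = -14 + 2*(-24) = -14 - 48 = -62)
E(P) = 9 + √(19 + P)/2 (E(P) = 9 + √(P + 19)/2 = 9 + √(19 + P)/2)
((6713 + (1784 - x)) + E(l)) + 21833 = ((6713 + (1784 - 1*412)) + (9 + √(19 - 62)/2)) + 21833 = ((6713 + (1784 - 412)) + (9 + √(-43)/2)) + 21833 = ((6713 + 1372) + (9 + (I*√43)/2)) + 21833 = (8085 + (9 + I*√43/2)) + 21833 = (8094 + I*√43/2) + 21833 = 29927 + I*√43/2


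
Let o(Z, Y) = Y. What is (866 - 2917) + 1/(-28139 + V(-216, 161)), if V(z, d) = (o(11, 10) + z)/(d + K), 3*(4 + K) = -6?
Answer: -8945951456/4361751 ≈ -2051.0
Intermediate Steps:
K = -6 (K = -4 + (⅓)*(-6) = -4 - 2 = -6)
V(z, d) = (10 + z)/(-6 + d) (V(z, d) = (10 + z)/(d - 6) = (10 + z)/(-6 + d))
(866 - 2917) + 1/(-28139 + V(-216, 161)) = (866 - 2917) + 1/(-28139 + (10 - 216)/(-6 + 161)) = -2051 + 1/(-28139 - 206/155) = -2051 + 1/(-4361751/155) = -2051 - 155/4361751 = -8945951456/4361751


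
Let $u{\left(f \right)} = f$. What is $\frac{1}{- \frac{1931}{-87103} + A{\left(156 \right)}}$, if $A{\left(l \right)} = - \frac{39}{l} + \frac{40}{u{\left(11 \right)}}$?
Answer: $\frac{3832532}{13063311} \approx 0.29338$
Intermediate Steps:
$A{\left(l \right)} = \frac{40}{11} - \frac{39}{l}$ ($A{\left(l \right)} = - \frac{39}{l} + \frac{40}{11} = \frac{40}{11} - \frac{39}{l}$)
$\frac{1}{- \frac{1931}{-87103} + A{\left(156 \right)}} = \frac{1}{- \frac{1931}{-87103} + \left(\frac{40}{11} - \frac{39}{156}\right)} = \frac{1}{\left(-1931\right) \left(- \frac{1}{87103}\right) + \left(\frac{40}{11} - \frac{1}{4}\right)} = \frac{1}{\frac{1931}{87103} + \left(\frac{40}{11} - \frac{1}{4}\right)} = \frac{1}{\frac{1931}{87103} + \frac{149}{44}} = \frac{1}{\frac{13063311}{3832532}} = \frac{3832532}{13063311}$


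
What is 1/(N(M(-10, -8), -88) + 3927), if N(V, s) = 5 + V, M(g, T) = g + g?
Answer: 1/3912 ≈ 0.00025562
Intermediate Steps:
M(g, T) = 2*g
1/(N(M(-10, -8), -88) + 3927) = 1/((5 + 2*(-10)) + 3927) = 1/((5 - 20) + 3927) = 1/(-15 + 3927) = 1/3912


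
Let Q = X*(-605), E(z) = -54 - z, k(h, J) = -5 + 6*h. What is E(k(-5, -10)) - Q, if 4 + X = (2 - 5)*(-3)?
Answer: 3006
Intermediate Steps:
X = 5 (X = -4 + (2 - 5)*(-3) = -4 - 3*(-3) = -4 + 9 = 5)
Q = -3025 (Q = 5*(-605) = -3025)
E(k(-5, -10)) - Q = (-54 - (-5 + 6*(-5))) - 1*(-3025) = (-54 - (-5 - 30)) + 3025 = (-54 - 1*(-35)) + 3025 = (-54 + 35) + 3025 = -19 + 3025 = 3006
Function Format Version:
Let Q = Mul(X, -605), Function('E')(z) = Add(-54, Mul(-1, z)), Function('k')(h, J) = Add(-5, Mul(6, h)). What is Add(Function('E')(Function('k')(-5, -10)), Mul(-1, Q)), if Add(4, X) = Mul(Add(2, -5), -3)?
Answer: 3006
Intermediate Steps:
X = 5 (X = Add(-4, Mul(Add(2, -5), -3)) = Add(-4, Mul(-3, -3)) = Add(-4, 9) = 5)
Q = -3025 (Q = Mul(5, -605) = -3025)
Add(Function('E')(Function('k')(-5, -10)), Mul(-1, Q)) = Add(Add(-54, Mul(-1, Add(-5, Mul(6, -5)))), Mul(-1, -3025)) = Add(Add(-54, Mul(-1, Add(-5, -30))), 3025) = Add(Add(-54, Mul(-1, -35)), 3025) = Add(Add(-54, 35), 3025) = Add(-19, 3025) = 3006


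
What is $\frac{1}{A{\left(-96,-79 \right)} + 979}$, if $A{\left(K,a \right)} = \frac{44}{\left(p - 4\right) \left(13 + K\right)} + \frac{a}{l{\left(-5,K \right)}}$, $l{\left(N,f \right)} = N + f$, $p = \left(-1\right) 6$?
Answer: $\frac{41915}{41069792} \approx 0.0010206$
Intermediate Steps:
$p = -6$
$A{\left(K,a \right)} = \frac{44}{-130 - 10 K} + \frac{a}{-5 + K}$ ($A{\left(K,a \right)} = \frac{44}{\left(-6 - 4\right) \left(13 + K\right)} + \frac{a}{-5 + K} = \frac{44}{\left(-10\right) \left(13 + K\right)} + \frac{a}{-5 + K} = \frac{44}{-130 - 10 K} + \frac{a}{-5 + K}$)
$\frac{1}{A{\left(-96,-79 \right)} + 979} = \frac{1}{\frac{22 + 13 \left(-79\right) - - \frac{2112}{5} - -7584}{\left(-5 - 96\right) \left(13 - 96\right)} + 979} = \frac{1}{\frac{22 - 1027 + \frac{2112}{5} + 7584}{\left(-101\right) \left(-83\right)} + 979} = \frac{1}{\left(- \frac{1}{101}\right) \left(- \frac{1}{83}\right) \frac{35007}{5} + 979} = \frac{1}{\frac{35007}{41915} + 979} = \frac{1}{\frac{41069792}{41915}} = \frac{41915}{41069792}$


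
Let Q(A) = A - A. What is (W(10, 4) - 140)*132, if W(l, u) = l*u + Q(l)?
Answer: -13200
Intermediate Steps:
Q(A) = 0
W(l, u) = l*u (W(l, u) = l*u + 0 = l*u)
(W(10, 4) - 140)*132 = (10*4 - 140)*132 = (40 - 140)*132 = -100*132 = -13200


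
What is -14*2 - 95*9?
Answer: -883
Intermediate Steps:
-14*2 - 95*9 = -28 - 855 = -883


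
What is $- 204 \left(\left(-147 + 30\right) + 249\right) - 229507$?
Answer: $-256435$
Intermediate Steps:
$- 204 \left(\left(-147 + 30\right) + 249\right) - 229507 = - 204 \left(-117 + 249\right) - 229507 = \left(-204\right) 132 - 229507 = -26928 - 229507 = -256435$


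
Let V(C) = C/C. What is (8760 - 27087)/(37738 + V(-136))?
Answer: -18327/37739 ≈ -0.48562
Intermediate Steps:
V(C) = 1
(8760 - 27087)/(37738 + V(-136)) = (8760 - 27087)/(37738 + 1) = -18327/37739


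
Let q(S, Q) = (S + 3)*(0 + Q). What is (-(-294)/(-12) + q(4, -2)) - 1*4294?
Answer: -8665/2 ≈ -4332.5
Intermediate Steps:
q(S, Q) = Q*(3 + S) (q(S, Q) = (3 + S)*Q = Q*(3 + S))
(-(-294)/(-12) + q(4, -2)) - 1*4294 = (-(-294)/(-12) - 2*(3 + 4)) - 1*4294 = (-(-294)*(-1)/12 - 2*7) - 4294 = (-21*7/6 - 14) - 4294 = (-49/2 - 14) - 4294 = -77/2 - 4294 = -8665/2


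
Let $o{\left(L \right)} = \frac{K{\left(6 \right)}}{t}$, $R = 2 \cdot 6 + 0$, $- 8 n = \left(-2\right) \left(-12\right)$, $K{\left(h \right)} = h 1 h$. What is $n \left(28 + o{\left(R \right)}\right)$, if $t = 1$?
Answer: $-192$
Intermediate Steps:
$K{\left(h \right)} = h^{2}$ ($K{\left(h \right)} = h h = h^{2}$)
$n = -3$ ($n = - \frac{\left(-2\right) \left(-12\right)}{8} = \left(- \frac{1}{8}\right) 24 = -3$)
$R = 12$ ($R = 12 + 0 = 12$)
$o{\left(L \right)} = 36$ ($o{\left(L \right)} = \frac{6^{2}}{1} = 36 \cdot 1 = 36$)
$n \left(28 + o{\left(R \right)}\right) = - 3 \left(28 + 36\right) = \left(-3\right) 64 = -192$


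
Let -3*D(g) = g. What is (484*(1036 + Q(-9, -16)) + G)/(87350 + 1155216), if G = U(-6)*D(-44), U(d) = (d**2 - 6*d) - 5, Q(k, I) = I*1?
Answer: 741994/1863849 ≈ 0.39810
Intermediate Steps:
D(g) = -g/3
Q(k, I) = I
U(d) = -5 + d**2 - 6*d
G = 2948/3 (G = (-5 + (-6)**2 - 6*(-6))*(-1/3*(-44)) = (-5 + 36 + 36)*(44/3) = 67*(44/3) = 2948/3 ≈ 982.67)
(484*(1036 + Q(-9, -16)) + G)/(87350 + 1155216) = (484*(1036 - 16) + 2948/3)/(87350 + 1155216) = (484*1020 + 2948/3)/1242566 = (493680 + 2948/3)*(1/1242566) = (1483988/3)*(1/1242566) = 741994/1863849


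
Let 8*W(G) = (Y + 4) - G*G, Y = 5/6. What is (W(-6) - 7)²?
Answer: 273529/2304 ≈ 118.72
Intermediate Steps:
Y = ⅚ (Y = 5*(⅙) = ⅚ ≈ 0.83333)
W(G) = 29/48 - G²/8 (W(G) = ((⅚ + 4) - G*G)/8 = (29/6 - G²)/8 = 29/48 - G²/8)
(W(-6) - 7)² = ((29/48 - ⅛*(-6)²) - 7)² = ((29/48 - ⅛*36) - 7)² = ((29/48 - 9/2) - 7)² = (-187/48 - 7)² = (-523/48)² = 273529/2304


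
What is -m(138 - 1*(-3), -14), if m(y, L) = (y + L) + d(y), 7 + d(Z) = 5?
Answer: -125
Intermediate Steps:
d(Z) = -2 (d(Z) = -7 + 5 = -2)
m(y, L) = -2 + L + y (m(y, L) = (y + L) - 2 = (L + y) - 2 = -2 + L + y)
-m(138 - 1*(-3), -14) = -(-2 - 14 + (138 - 1*(-3))) = -(-2 - 14 + (138 + 3)) = -(-2 - 14 + 141) = -1*125 = -125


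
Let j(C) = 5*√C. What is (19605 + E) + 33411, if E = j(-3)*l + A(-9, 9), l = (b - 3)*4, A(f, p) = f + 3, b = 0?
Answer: 53010 - 60*I*√3 ≈ 53010.0 - 103.92*I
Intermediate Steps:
A(f, p) = 3 + f
l = -12 (l = (0 - 3)*4 = -3*4 = -12)
E = -6 - 60*I*√3 (E = (5*√(-3))*(-12) + (3 - 9) = (5*(I*√3))*(-12) - 6 = (5*I*√3)*(-12) - 6 = -60*I*√3 - 6 = -6 - 60*I*√3 ≈ -6.0 - 103.92*I)
(19605 + E) + 33411 = (19605 + (-6 - 60*I*√3)) + 33411 = (19599 - 60*I*√3) + 33411 = 53010 - 60*I*√3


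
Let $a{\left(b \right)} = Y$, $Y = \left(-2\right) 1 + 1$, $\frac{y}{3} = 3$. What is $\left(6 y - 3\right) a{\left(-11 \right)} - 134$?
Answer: $-185$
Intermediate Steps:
$y = 9$ ($y = 3 \cdot 3 = 9$)
$Y = -1$ ($Y = -2 + 1 = -1$)
$a{\left(b \right)} = -1$
$\left(6 y - 3\right) a{\left(-11 \right)} - 134 = \left(6 \cdot 9 - 3\right) \left(-1\right) - 134 = \left(54 - 3\right) \left(-1\right) - 134 = 51 \left(-1\right) - 134 = -51 - 134 = -185$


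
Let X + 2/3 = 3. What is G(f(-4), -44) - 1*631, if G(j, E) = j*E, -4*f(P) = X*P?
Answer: -2201/3 ≈ -733.67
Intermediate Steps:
X = 7/3 (X = -⅔ + 3 = 7/3 ≈ 2.3333)
f(P) = -7*P/12
G(j, E) = E*j
G(f(-4), -44) - 1*631 = -(-77)*(-4)/3 - 1*631 = -44*7/3 - 631 = -308/3 - 631 = -2201/3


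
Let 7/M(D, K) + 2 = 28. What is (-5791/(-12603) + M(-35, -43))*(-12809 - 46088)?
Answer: -14063837939/327678 ≈ -42920.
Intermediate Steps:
M(D, K) = 7/26 (M(D, K) = 7/(-2 + 28) = 7/26)
(-5791/(-12603) + M(-35, -43))*(-12809 - 46088) = (-5791/(-12603) + 7/26)*(-12809 - 46088) = (-5791*(-1/12603) + 7/26)*(-58897) = (5791/12603 + 7/26)*(-58897) = (238787/327678)*(-58897) = -14063837939/327678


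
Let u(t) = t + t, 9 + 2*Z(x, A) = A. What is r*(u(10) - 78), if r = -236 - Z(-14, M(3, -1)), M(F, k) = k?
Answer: 13398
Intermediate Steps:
Z(x, A) = -9/2 + A/2
u(t) = 2*t
r = -231 (r = -236 - (-9/2 + (1/2)*(-1)) = -236 - (-9/2 - 1/2) = -236 - 1*(-5) = -236 + 5 = -231)
r*(u(10) - 78) = -231*(2*10 - 78) = -231*(20 - 78) = -231*(-58) = 13398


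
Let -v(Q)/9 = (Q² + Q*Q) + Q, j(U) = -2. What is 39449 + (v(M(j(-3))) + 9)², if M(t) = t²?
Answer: 138674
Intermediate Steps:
v(Q) = -18*Q² - 9*Q (v(Q) = -9*((Q² + Q*Q) + Q) = -9*((Q² + Q²) + Q) = -9*(2*Q² + Q) = -9*(Q + 2*Q²) = -18*Q² - 9*Q)
39449 + (v(M(j(-3))) + 9)² = 39449 + (-9*(-2)²*(1 + 2*(-2)²) + 9)² = 39449 + (-9*4*(1 + 2*4) + 9)² = 39449 + (-9*4*(1 + 8) + 9)² = 39449 + (-9*4*9 + 9)² = 39449 + (-324 + 9)² = 39449 + (-315)² = 39449 + 99225 = 138674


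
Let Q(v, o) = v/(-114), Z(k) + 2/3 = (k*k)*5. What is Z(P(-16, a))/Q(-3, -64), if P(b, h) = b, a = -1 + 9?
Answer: 145844/3 ≈ 48615.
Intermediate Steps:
a = 8
Z(k) = -2/3 + 5*k**2 (Z(k) = -2/3 + (k*k)*5 = -2/3 + k**2*5 = -2/3 + 5*k**2)
Q(v, o) = -v/114 (Q(v, o) = v*(-1/114) = -v/114)
Z(P(-16, a))/Q(-3, -64) = (-2/3 + 5*(-16)**2)/((-1/114*(-3))) = (-2/3 + 5*256)/(1/38) = (-2/3 + 1280)*38 = (3838/3)*38 = 145844/3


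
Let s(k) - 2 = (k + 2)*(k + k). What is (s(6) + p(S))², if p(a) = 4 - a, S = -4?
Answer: 11236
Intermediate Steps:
s(k) = 2 + 2*k*(2 + k) (s(k) = 2 + (k + 2)*(k + k) = 2 + (2 + k)*(2*k) = 2 + 2*k*(2 + k))
(s(6) + p(S))² = ((2 + 2*6² + 4*6) + (4 - 1*(-4)))² = ((2 + 2*36 + 24) + (4 + 4))² = ((2 + 72 + 24) + 8)² = (98 + 8)² = 106² = 11236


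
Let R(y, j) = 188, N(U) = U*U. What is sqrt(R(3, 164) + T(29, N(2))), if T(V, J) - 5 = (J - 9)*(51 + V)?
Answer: 3*I*sqrt(23) ≈ 14.387*I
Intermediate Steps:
N(U) = U**2
T(V, J) = 5 + (-9 + J)*(51 + V) (T(V, J) = 5 + (J - 9)*(51 + V) = 5 + (-9 + J)*(51 + V))
sqrt(R(3, 164) + T(29, N(2))) = sqrt(188 + (-454 - 9*29 + 51*2**2 + 2**2*29)) = sqrt(188 + (-454 - 261 + 51*4 + 4*29)) = sqrt(188 + (-454 - 261 + 204 + 116)) = sqrt(188 - 395) = sqrt(-207) = 3*I*sqrt(23)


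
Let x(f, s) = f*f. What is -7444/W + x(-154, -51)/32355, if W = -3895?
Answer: 66644888/25204545 ≈ 2.6442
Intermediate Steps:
x(f, s) = f**2
-7444/W + x(-154, -51)/32355 = -7444/(-3895) + (-154)**2/32355 = -7444*(-1/3895) + 23716*(1/32355) = 7444/3895 + 23716/32355 = 66644888/25204545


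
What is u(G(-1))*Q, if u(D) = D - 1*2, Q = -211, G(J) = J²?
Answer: 211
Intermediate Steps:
u(D) = -2 + D (u(D) = D - 2 = -2 + D)
u(G(-1))*Q = (-2 + (-1)²)*(-211) = (-2 + 1)*(-211) = -1*(-211) = 211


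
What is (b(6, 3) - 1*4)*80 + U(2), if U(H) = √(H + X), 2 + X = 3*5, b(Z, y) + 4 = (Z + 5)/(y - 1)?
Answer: -200 + √15 ≈ -196.13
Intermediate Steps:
b(Z, y) = -4 + (5 + Z)/(-1 + y) (b(Z, y) = -4 + (Z + 5)/(y - 1) = -4 + (5 + Z)/(-1 + y))
X = 13 (X = -2 + 3*5 = -2 + 15 = 13)
U(H) = √(13 + H) (U(H) = √(H + 13) = √(13 + H))
(b(6, 3) - 1*4)*80 + U(2) = ((9 + 6 - 4*3)/(-1 + 3) - 1*4)*80 + √(13 + 2) = ((9 + 6 - 12)/2 - 4)*80 + √15 = ((½)*3 - 4)*80 + √15 = (3/2 - 4)*80 + √15 = -5/2*80 + √15 = -200 + √15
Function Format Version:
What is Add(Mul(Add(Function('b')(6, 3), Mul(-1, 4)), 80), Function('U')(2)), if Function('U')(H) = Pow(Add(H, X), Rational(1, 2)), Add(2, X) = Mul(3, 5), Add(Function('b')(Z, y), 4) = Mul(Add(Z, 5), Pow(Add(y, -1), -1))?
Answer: Add(-200, Pow(15, Rational(1, 2))) ≈ -196.13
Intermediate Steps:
Function('b')(Z, y) = Add(-4, Mul(Pow(Add(-1, y), -1), Add(5, Z))) (Function('b')(Z, y) = Add(-4, Mul(Add(Z, 5), Pow(Add(y, -1), -1))) = Add(-4, Mul(Add(5, Z), Pow(Add(-1, y), -1))) = Add(-4, Mul(Pow(Add(-1, y), -1), Add(5, Z))))
X = 13 (X = Add(-2, Mul(3, 5)) = Add(-2, 15) = 13)
Function('U')(H) = Pow(Add(13, H), Rational(1, 2)) (Function('U')(H) = Pow(Add(H, 13), Rational(1, 2)) = Pow(Add(13, H), Rational(1, 2)))
Add(Mul(Add(Function('b')(6, 3), Mul(-1, 4)), 80), Function('U')(2)) = Add(Mul(Add(Mul(Pow(Add(-1, 3), -1), Add(9, 6, Mul(-4, 3))), Mul(-1, 4)), 80), Pow(Add(13, 2), Rational(1, 2))) = Add(Mul(Add(Mul(Pow(2, -1), Add(9, 6, -12)), -4), 80), Pow(15, Rational(1, 2))) = Add(Mul(Add(Mul(Rational(1, 2), 3), -4), 80), Pow(15, Rational(1, 2))) = Add(Mul(Add(Rational(3, 2), -4), 80), Pow(15, Rational(1, 2))) = Add(Mul(Rational(-5, 2), 80), Pow(15, Rational(1, 2))) = Add(-200, Pow(15, Rational(1, 2)))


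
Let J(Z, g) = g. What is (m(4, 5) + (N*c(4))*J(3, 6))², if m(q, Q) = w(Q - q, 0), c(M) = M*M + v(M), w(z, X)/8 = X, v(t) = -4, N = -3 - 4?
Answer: 254016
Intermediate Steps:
N = -7
w(z, X) = 8*X
c(M) = -4 + M² (c(M) = M*M - 4 = M² - 4 = -4 + M²)
m(q, Q) = 0 (m(q, Q) = 8*0 = 0)
(m(4, 5) + (N*c(4))*J(3, 6))² = (0 - 7*(-4 + 4²)*6)² = (0 - 7*(-4 + 16)*6)² = (0 - 7*12*6)² = (0 - 84*6)² = (0 - 504)² = (-504)² = 254016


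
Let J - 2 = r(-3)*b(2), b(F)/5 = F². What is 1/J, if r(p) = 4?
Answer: 1/82 ≈ 0.012195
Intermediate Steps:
b(F) = 5*F²
J = 82 (J = 2 + 4*(5*2²) = 2 + 4*(5*4) = 2 + 4*20 = 2 + 80 = 82)
1/J = 1/82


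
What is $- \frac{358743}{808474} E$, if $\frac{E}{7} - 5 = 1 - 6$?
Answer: $0$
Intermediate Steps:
$E = 0$ ($E = 35 + 7 \left(1 - 6\right) = 35 + 7 \left(-5\right) = 35 - 35 = 0$)
$- \frac{358743}{808474} E = - \frac{358743}{808474} \cdot 0 = \left(-358743\right) \frac{1}{808474} \cdot 0 = \left(- \frac{358743}{808474}\right) 0 = 0$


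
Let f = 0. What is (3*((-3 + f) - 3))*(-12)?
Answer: 216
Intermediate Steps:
(3*((-3 + f) - 3))*(-12) = (3*((-3 + 0) - 3))*(-12) = (3*(-3 - 3))*(-12) = (3*(-6))*(-12) = -18*(-12) = 216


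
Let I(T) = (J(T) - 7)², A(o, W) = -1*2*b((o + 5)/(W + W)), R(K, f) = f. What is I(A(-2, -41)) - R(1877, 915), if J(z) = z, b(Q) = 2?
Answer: -794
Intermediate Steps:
A(o, W) = -4 (A(o, W) = -1*2*2 = -2*2 = -1*4 = -4)
I(T) = (-7 + T)² (I(T) = (T - 7)² = (-7 + T)²)
I(A(-2, -41)) - R(1877, 915) = (-7 - 4)² - 1*915 = (-11)² - 915 = 121 - 915 = -794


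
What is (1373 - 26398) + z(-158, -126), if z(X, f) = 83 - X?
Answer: -24784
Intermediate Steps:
(1373 - 26398) + z(-158, -126) = (1373 - 26398) + (83 - 1*(-158)) = -25025 + (83 + 158) = -25025 + 241 = -24784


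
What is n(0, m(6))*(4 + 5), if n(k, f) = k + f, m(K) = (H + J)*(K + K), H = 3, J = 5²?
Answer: 3024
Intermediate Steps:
J = 25
m(K) = 56*K (m(K) = (3 + 25)*(K + K) = 28*(2*K) = 56*K)
n(k, f) = f + k
n(0, m(6))*(4 + 5) = (56*6 + 0)*(4 + 5) = (336 + 0)*9 = 336*9 = 3024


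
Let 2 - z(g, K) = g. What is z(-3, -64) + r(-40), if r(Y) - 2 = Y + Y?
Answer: -73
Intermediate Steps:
r(Y) = 2 + 2*Y (r(Y) = 2 + (Y + Y) = 2 + 2*Y)
z(g, K) = 2 - g
z(-3, -64) + r(-40) = (2 - 1*(-3)) + (2 + 2*(-40)) = (2 + 3) + (2 - 80) = 5 - 78 = -73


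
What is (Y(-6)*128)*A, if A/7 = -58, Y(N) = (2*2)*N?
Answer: 1247232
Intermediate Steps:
Y(N) = 4*N
A = -406 (A = 7*(-58) = -406)
(Y(-6)*128)*A = ((4*(-6))*128)*(-406) = -24*128*(-406) = -3072*(-406) = 1247232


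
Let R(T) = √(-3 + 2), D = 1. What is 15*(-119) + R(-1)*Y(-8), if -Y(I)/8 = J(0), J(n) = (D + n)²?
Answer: -1785 - 8*I ≈ -1785.0 - 8.0*I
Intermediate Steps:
J(n) = (1 + n)²
Y(I) = -8 (Y(I) = -8*(1 + 0)² = -8*1² = -8*1 = -8)
R(T) = I (R(T) = √(-1) = I)
15*(-119) + R(-1)*Y(-8) = 15*(-119) + I*(-8) = -1785 - 8*I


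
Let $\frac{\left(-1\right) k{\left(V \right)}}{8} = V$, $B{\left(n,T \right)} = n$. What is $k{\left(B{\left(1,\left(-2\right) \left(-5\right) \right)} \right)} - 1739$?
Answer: $-1747$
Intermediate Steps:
$k{\left(V \right)} = - 8 V$
$k{\left(B{\left(1,\left(-2\right) \left(-5\right) \right)} \right)} - 1739 = \left(-8\right) 1 - 1739 = -8 - 1739 = -1747$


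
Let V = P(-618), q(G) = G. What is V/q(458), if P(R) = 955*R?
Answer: -295095/229 ≈ -1288.6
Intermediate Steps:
V = -590190 (V = 955*(-618) = -590190)
V/q(458) = -590190/458 = -590190*1/458 = -295095/229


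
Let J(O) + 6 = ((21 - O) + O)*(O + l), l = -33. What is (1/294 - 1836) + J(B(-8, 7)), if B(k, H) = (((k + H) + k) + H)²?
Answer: -720593/294 ≈ -2451.0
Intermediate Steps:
B(k, H) = (2*H + 2*k)² (B(k, H) = (((H + k) + k) + H)² = ((H + 2*k) + H)² = (2*H + 2*k)²)
J(O) = -699 + 21*O (J(O) = -6 + ((21 - O) + O)*(O - 33) = -6 + 21*(-33 + O) = -6 + (-693 + 21*O) = -699 + 21*O)
(1/294 - 1836) + J(B(-8, 7)) = (1/294 - 1836) + (-699 + 21*(4*(7 - 8)²)) = (1/294 - 1836) + (-699 + 21*(4*(-1)²)) = -539783/294 + (-699 + 21*(4*1)) = -539783/294 + (-699 + 21*4) = -539783/294 + (-699 + 84) = -539783/294 - 615 = -720593/294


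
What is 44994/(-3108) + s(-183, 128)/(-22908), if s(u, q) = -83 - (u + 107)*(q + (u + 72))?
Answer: -28735559/1977724 ≈ -14.530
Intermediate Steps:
s(u, q) = -83 - (107 + u)*(72 + q + u) (s(u, q) = -83 - (107 + u)*(q + (72 + u)) = -83 - (107 + u)*(72 + q + u))
44994/(-3108) + s(-183, 128)/(-22908) = 44994/(-3108) + (-7787 - 1*(-183)² - 179*(-183) - 107*128 - 1*128*(-183))/(-22908) = 44994*(-1/3108) + (-7787 - 1*33489 + 32757 - 13696 + 23424)*(-1/22908) = -7499/518 + (-7787 - 33489 + 32757 - 13696 + 23424)*(-1/22908) = -7499/518 + 1209*(-1/22908) = -7499/518 - 403/7636 = -28735559/1977724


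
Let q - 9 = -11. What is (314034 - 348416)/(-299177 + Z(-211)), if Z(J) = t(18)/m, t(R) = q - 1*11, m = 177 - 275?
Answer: 3369436/29319333 ≈ 0.11492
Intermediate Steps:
q = -2 (q = 9 - 11 = -2)
m = -98
t(R) = -13 (t(R) = -2 - 1*11 = -2 - 11 = -13)
Z(J) = 13/98 (Z(J) = -13/(-98) = -13*(-1/98) = 13/98)
(314034 - 348416)/(-299177 + Z(-211)) = (314034 - 348416)/(-299177 + 13/98) = -34382/(-29319333/98) = -34382*(-98/29319333) = 3369436/29319333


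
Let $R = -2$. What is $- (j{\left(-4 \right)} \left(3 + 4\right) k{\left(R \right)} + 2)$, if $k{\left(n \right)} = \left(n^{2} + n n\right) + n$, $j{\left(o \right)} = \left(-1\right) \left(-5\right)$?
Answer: $-212$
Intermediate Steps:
$j{\left(o \right)} = 5$
$k{\left(n \right)} = n + 2 n^{2}$ ($k{\left(n \right)} = \left(n^{2} + n^{2}\right) + n = 2 n^{2} + n = n + 2 n^{2}$)
$- (j{\left(-4 \right)} \left(3 + 4\right) k{\left(R \right)} + 2) = - (5 \left(3 + 4\right) \left(- 2 \left(1 + 2 \left(-2\right)\right)\right) + 2) = - (5 \cdot 7 \left(- 2 \left(1 - 4\right)\right) + 2) = - (35 \left(\left(-2\right) \left(-3\right)\right) + 2) = - (35 \cdot 6 + 2) = - (210 + 2) = \left(-1\right) 212 = -212$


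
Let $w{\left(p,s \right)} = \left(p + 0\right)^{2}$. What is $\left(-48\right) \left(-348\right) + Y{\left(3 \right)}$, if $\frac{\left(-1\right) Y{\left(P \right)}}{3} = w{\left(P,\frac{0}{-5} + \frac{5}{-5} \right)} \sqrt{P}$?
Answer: $16704 - 27 \sqrt{3} \approx 16657.0$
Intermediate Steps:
$w{\left(p,s \right)} = p^{2}$
$Y{\left(P \right)} = - 3 P^{\frac{5}{2}}$ ($Y{\left(P \right)} = - 3 P^{2} \sqrt{P} = - 3 P^{\frac{5}{2}}$)
$\left(-48\right) \left(-348\right) + Y{\left(3 \right)} = \left(-48\right) \left(-348\right) - 3 \cdot 3^{\frac{5}{2}} = 16704 - 3 \cdot 9 \sqrt{3} = 16704 - 27 \sqrt{3}$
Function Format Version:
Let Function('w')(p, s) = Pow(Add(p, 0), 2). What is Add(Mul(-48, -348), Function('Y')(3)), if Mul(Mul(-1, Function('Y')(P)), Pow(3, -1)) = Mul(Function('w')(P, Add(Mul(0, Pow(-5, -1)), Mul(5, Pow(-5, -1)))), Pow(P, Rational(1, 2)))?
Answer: Add(16704, Mul(-27, Pow(3, Rational(1, 2)))) ≈ 16657.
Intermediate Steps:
Function('w')(p, s) = Pow(p, 2)
Function('Y')(P) = Mul(-3, Pow(P, Rational(5, 2))) (Function('Y')(P) = Mul(-3, Mul(Pow(P, 2), Pow(P, Rational(1, 2)))) = Mul(-3, Pow(P, Rational(5, 2))))
Add(Mul(-48, -348), Function('Y')(3)) = Add(Mul(-48, -348), Mul(-3, Pow(3, Rational(5, 2)))) = Add(16704, Mul(-3, Mul(9, Pow(3, Rational(1, 2))))) = Add(16704, Mul(-27, Pow(3, Rational(1, 2))))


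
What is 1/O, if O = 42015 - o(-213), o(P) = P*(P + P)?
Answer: -1/48723 ≈ -2.0524e-5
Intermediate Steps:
o(P) = 2*P² (o(P) = P*(2*P) = 2*P²)
O = -48723 (O = 42015 - 2*(-213)² = 42015 - 2*45369 = 42015 - 1*90738 = 42015 - 90738 = -48723)
1/O = 1/(-48723) = -1/48723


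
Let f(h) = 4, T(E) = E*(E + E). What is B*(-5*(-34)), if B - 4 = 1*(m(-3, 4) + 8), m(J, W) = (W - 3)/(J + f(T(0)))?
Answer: 2210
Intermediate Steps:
T(E) = 2*E² (T(E) = E*(2*E) = 2*E²)
m(J, W) = (-3 + W)/(4 + J) (m(J, W) = (W - 3)/(J + 4) = (-3 + W)/(4 + J))
B = 13 (B = 4 + 1*((-3 + 4)/(4 - 3) + 8) = 4 + 1*(1/1 + 8) = 4 + 1*(1*1 + 8) = 4 + 1*(1 + 8) = 4 + 1*9 = 4 + 9 = 13)
B*(-5*(-34)) = 13*(-5*(-34)) = 13*170 = 2210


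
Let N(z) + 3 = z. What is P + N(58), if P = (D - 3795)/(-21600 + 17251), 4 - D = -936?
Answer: 242050/4349 ≈ 55.656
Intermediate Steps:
D = 940 (D = 4 - 1*(-936) = 4 + 936 = 940)
N(z) = -3 + z
P = 2855/4349 (P = (940 - 3795)/(-21600 + 17251) = -2855/(-4349) = -2855*(-1/4349) = 2855/4349 ≈ 0.65647)
P + N(58) = 2855/4349 + (-3 + 58) = 2855/4349 + 55 = 242050/4349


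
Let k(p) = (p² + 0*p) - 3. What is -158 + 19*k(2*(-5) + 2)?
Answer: 1001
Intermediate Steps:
k(p) = -3 + p² (k(p) = (p² + 0) - 3 = p² - 3 = -3 + p²)
-158 + 19*k(2*(-5) + 2) = -158 + 19*(-3 + (2*(-5) + 2)²) = -158 + 19*(-3 + (-10 + 2)²) = -158 + 19*(-3 + (-8)²) = -158 + 19*(-3 + 64) = -158 + 19*61 = -158 + 1159 = 1001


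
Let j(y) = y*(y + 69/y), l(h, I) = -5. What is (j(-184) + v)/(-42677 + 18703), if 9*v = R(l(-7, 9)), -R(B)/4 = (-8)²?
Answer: -305069/215766 ≈ -1.4139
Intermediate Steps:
R(B) = -256 (R(B) = -4*(-8)² = -4*64 = -256)
v = -256/9 (v = (⅑)*(-256) = -256/9 ≈ -28.444)
(j(-184) + v)/(-42677 + 18703) = ((69 + (-184)²) - 256/9)/(-42677 + 18703) = ((69 + 33856) - 256/9)/(-23974) = (33925 - 256/9)*(-1/23974) = (305069/9)*(-1/23974) = -305069/215766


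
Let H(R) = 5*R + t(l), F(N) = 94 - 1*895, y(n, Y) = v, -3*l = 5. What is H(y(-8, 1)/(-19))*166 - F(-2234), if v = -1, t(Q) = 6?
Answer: 34973/19 ≈ 1840.7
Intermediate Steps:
l = -5/3 (l = -⅓*5 = -5/3 ≈ -1.6667)
y(n, Y) = -1
F(N) = -801 (F(N) = 94 - 895 = -801)
H(R) = 6 + 5*R (H(R) = 5*R + 6 = 6 + 5*R)
H(y(-8, 1)/(-19))*166 - F(-2234) = (6 + 5*(-1/(-19)))*166 - 1*(-801) = (6 + 5*(-1*(-1/19)))*166 + 801 = (6 + 5*(1/19))*166 + 801 = (6 + 5/19)*166 + 801 = (119/19)*166 + 801 = 19754/19 + 801 = 34973/19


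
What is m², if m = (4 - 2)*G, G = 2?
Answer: 16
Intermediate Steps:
m = 4 (m = (4 - 2)*2 = 2*2 = 4)
m² = 4² = 16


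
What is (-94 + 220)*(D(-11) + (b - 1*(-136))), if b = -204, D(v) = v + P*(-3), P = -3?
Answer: -8820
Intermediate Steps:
D(v) = 9 + v (D(v) = v - 3*(-3) = v + 9 = 9 + v)
(-94 + 220)*(D(-11) + (b - 1*(-136))) = (-94 + 220)*((9 - 11) + (-204 - 1*(-136))) = 126*(-2 + (-204 + 136)) = 126*(-2 - 68) = 126*(-70) = -8820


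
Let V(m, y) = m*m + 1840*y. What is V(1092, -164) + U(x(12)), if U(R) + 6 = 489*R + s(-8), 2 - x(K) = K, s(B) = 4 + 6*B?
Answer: 885764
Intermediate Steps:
x(K) = 2 - K
V(m, y) = m² + 1840*y
U(R) = -50 + 489*R (U(R) = -6 + (489*R + (4 + 6*(-8))) = -6 + (489*R + (4 - 48)) = -6 + (489*R - 44) = -6 + (-44 + 489*R) = -50 + 489*R)
V(1092, -164) + U(x(12)) = (1092² + 1840*(-164)) + (-50 + 489*(2 - 1*12)) = (1192464 - 301760) + (-50 + 489*(2 - 12)) = 890704 + (-50 + 489*(-10)) = 890704 + (-50 - 4890) = 890704 - 4940 = 885764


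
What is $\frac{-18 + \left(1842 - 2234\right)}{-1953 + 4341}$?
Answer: $- \frac{205}{1194} \approx -0.17169$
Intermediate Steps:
$\frac{-18 + \left(1842 - 2234\right)}{-1953 + 4341} = \frac{-18 - 392}{2388} = \left(-410\right) \frac{1}{2388} = - \frac{205}{1194}$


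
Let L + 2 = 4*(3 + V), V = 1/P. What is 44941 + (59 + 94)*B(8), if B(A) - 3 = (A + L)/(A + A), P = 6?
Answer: 91157/2 ≈ 45579.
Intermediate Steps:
V = 1/6 ≈ 0.16667
L = 32/3 (L = -2 + 4*(3 + 1/6) = -2 + 4*(19/6) = -2 + 38/3 = 32/3 ≈ 10.667)
B(A) = 3 + (32/3 + A)/(2*A) (B(A) = 3 + (A + 32/3)/(A + A) = 3 + (32/3 + A)/((2*A)) = 3 + (32/3 + A)*(1/(2*A)) = 3 + (32/3 + A)/(2*A))
44941 + (59 + 94)*B(8) = 44941 + (59 + 94)*((1/6)*(32 + 21*8)/8) = 44941 + 153*((1/6)*(1/8)*(32 + 168)) = 44941 + 153*((1/6)*(1/8)*200) = 44941 + 153*(25/6) = 44941 + 1275/2 = 91157/2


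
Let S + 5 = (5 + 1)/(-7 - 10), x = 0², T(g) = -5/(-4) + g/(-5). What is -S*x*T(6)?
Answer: 0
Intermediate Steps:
T(g) = 5/4 - g/5 (T(g) = -5*(-¼) + g*(-⅕) = 5/4 - g/5)
x = 0
S = -91/17 (S = -5 + (5 + 1)/(-7 - 10) = -5 + 6/(-17) = -5 + 6*(-1/17) = -5 - 6/17 = -91/17 ≈ -5.3529)
-S*x*T(6) = -(-91/17*0)*(5/4 - ⅕*6) = -0*(5/4 - 6/5) = -0/20 = -1*0 = 0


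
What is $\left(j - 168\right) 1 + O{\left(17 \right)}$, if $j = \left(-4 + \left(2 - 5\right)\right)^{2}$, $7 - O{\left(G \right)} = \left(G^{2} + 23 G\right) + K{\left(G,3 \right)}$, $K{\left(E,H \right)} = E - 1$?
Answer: $-808$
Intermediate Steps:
$K{\left(E,H \right)} = -1 + E$
$O{\left(G \right)} = 8 - G^{2} - 24 G$ ($O{\left(G \right)} = 7 - \left(\left(G^{2} + 23 G\right) + \left(-1 + G\right)\right) = 7 - \left(-1 + G^{2} + 24 G\right) = 8 - G^{2} - 24 G$)
$j = 49$ ($j = \left(-4 + \left(2 - 5\right)\right)^{2} = \left(-4 - 3\right)^{2} = \left(-7\right)^{2} = 49$)
$\left(j - 168\right) 1 + O{\left(17 \right)} = \left(49 - 168\right) 1 - 689 = \left(-119\right) 1 - 689 = -119 - 689 = -808$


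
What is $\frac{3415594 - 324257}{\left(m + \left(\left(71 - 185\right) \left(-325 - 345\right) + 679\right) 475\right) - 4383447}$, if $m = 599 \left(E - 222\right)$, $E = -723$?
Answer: $\frac{3091337}{31653523} \approx 0.097662$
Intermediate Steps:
$m = -566055$ ($m = 599 \left(-723 - 222\right) = 599 \left(-945\right) = -566055$)
$\frac{3415594 - 324257}{\left(m + \left(\left(71 - 185\right) \left(-325 - 345\right) + 679\right) 475\right) - 4383447} = \frac{3415594 - 324257}{\left(-566055 + \left(\left(71 - 185\right) \left(-325 - 345\right) + 679\right) 475\right) - 4383447} = \frac{3091337}{\left(-566055 + \left(\left(-114\right) \left(-670\right) + 679\right) 475\right) - 4383447} = \frac{3091337}{\left(-566055 + \left(76380 + 679\right) 475\right) - 4383447} = \frac{3091337}{\left(-566055 + 77059 \cdot 475\right) - 4383447} = \frac{3091337}{\left(-566055 + 36603025\right) - 4383447} = \frac{3091337}{36036970 - 4383447} = \frac{3091337}{31653523}$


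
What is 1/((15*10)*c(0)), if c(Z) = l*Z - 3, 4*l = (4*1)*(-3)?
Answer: -1/450 ≈ -0.0022222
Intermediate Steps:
l = -3 (l = ((4*1)*(-3))/4 = (4*(-3))/4 = (¼)*(-12) = -3)
c(Z) = -3 - 3*Z (c(Z) = -3*Z - 3 = -3 - 3*Z)
1/((15*10)*c(0)) = 1/((15*10)*(-3 - 3*0)) = 1/(150*(-3 + 0)) = 1/(150*(-3)) = 1/(-450) = -1/450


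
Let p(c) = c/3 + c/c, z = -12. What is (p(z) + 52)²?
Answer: 2401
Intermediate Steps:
p(c) = 1 + c/3 (p(c) = c*(⅓) + 1 = c/3 + 1 = 1 + c/3)
(p(z) + 52)² = ((1 + (⅓)*(-12)) + 52)² = ((1 - 4) + 52)² = (-3 + 52)² = 49² = 2401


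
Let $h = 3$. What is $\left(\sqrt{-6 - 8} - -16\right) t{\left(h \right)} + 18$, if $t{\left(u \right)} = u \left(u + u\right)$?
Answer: $306 + 18 i \sqrt{14} \approx 306.0 + 67.35 i$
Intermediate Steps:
$t{\left(u \right)} = 2 u^{2}$ ($t{\left(u \right)} = u 2 u = 2 u^{2}$)
$\left(\sqrt{-6 - 8} - -16\right) t{\left(h \right)} + 18 = \left(\sqrt{-6 - 8} - -16\right) 2 \cdot 3^{2} + 18 = \left(\sqrt{-14} + 16\right) 2 \cdot 9 + 18 = \left(i \sqrt{14} + 16\right) 18 + 18 = \left(16 + i \sqrt{14}\right) 18 + 18 = \left(288 + 18 i \sqrt{14}\right) + 18 = 306 + 18 i \sqrt{14}$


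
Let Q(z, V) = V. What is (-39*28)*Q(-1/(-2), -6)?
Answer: 6552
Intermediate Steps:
(-39*28)*Q(-1/(-2), -6) = -39*28*(-6) = -1092*(-6) = 6552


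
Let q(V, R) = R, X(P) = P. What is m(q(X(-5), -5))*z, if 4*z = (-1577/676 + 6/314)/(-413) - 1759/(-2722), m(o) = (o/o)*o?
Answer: -194424531715/238624217104 ≈ -0.81477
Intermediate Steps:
m(o) = o (m(o) = 1*o = o)
z = 38884906343/238624217104 (z = ((-1577/676 + 6/314)/(-413) - 1759/(-2722))/4 = ((-1577*1/676 + 6*(1/314))*(-1/413) - 1759*(-1/2722))/4 = ((-1577/676 + 3/157)*(-1/413) + 1759/2722)/4 = (-245561/106132*(-1/413) + 1759/2722)/4 = (245561/43832516 + 1759/2722)/4 = (¼)*(38884906343/59656054276) = 38884906343/238624217104 ≈ 0.16295)
m(q(X(-5), -5))*z = -5*38884906343/238624217104 = -194424531715/238624217104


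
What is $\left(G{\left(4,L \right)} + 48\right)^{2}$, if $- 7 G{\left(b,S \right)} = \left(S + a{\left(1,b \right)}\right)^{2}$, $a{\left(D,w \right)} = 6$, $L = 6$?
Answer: $\frac{36864}{49} \approx 752.33$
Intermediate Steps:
$G{\left(b,S \right)} = - \frac{\left(6 + S\right)^{2}}{7}$ ($G{\left(b,S \right)} = - \frac{\left(S + 6\right)^{2}}{7} = - \frac{\left(6 + S\right)^{2}}{7}$)
$\left(G{\left(4,L \right)} + 48\right)^{2} = \left(- \frac{\left(6 + 6\right)^{2}}{7} + 48\right)^{2} = \left(- \frac{12^{2}}{7} + 48\right)^{2} = \left(\left(- \frac{1}{7}\right) 144 + 48\right)^{2} = \left(- \frac{144}{7} + 48\right)^{2} = \left(\frac{192}{7}\right)^{2} = \frac{36864}{49}$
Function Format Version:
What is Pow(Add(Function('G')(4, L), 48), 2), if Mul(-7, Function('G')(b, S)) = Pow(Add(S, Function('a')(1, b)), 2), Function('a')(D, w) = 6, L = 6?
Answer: Rational(36864, 49) ≈ 752.33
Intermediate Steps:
Function('G')(b, S) = Mul(Rational(-1, 7), Pow(Add(6, S), 2)) (Function('G')(b, S) = Mul(Rational(-1, 7), Pow(Add(S, 6), 2)) = Mul(Rational(-1, 7), Pow(Add(6, S), 2)))
Pow(Add(Function('G')(4, L), 48), 2) = Pow(Add(Mul(Rational(-1, 7), Pow(Add(6, 6), 2)), 48), 2) = Pow(Add(Mul(Rational(-1, 7), Pow(12, 2)), 48), 2) = Pow(Add(Mul(Rational(-1, 7), 144), 48), 2) = Pow(Add(Rational(-144, 7), 48), 2) = Pow(Rational(192, 7), 2) = Rational(36864, 49)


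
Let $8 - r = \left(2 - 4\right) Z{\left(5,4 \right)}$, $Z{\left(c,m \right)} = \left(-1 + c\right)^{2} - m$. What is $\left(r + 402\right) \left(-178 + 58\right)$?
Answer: $-52080$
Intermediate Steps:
$r = 32$ ($r = 8 - \left(2 - 4\right) \left(\left(-1 + 5\right)^{2} - 4\right) = 8 - - 2 \left(4^{2} - 4\right) = 8 - - 2 \left(16 - 4\right) = 8 - \left(-2\right) 12 = 8 - -24 = 8 + 24 = 32$)
$\left(r + 402\right) \left(-178 + 58\right) = \left(32 + 402\right) \left(-178 + 58\right) = 434 \left(-120\right) = -52080$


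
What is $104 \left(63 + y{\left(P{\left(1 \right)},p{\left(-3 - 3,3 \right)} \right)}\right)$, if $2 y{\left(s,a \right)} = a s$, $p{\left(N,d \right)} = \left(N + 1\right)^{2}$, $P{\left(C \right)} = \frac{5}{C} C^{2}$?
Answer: $13052$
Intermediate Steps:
$P{\left(C \right)} = 5 C$
$p{\left(N,d \right)} = \left(1 + N\right)^{2}$
$y{\left(s,a \right)} = \frac{a s}{2}$
$104 \left(63 + y{\left(P{\left(1 \right)},p{\left(-3 - 3,3 \right)} \right)}\right) = 104 \left(63 + \frac{\left(1 - 6\right)^{2} \cdot 5 \cdot 1}{2}\right) = 104 \left(63 + \frac{1}{2} \left(1 - 6\right)^{2} \cdot 5\right) = 104 \left(63 + \frac{1}{2} \left(-5\right)^{2} \cdot 5\right) = 104 \left(63 + \frac{1}{2} \cdot 25 \cdot 5\right) = 104 \left(63 + \frac{125}{2}\right) = 104 \cdot \frac{251}{2} = 13052$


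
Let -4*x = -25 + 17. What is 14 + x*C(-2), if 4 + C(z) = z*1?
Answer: 2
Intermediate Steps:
C(z) = -4 + z (C(z) = -4 + z*1 = -4 + z)
x = 2 (x = -(-25 + 17)/4 = -¼*(-8) = 2)
14 + x*C(-2) = 14 + 2*(-4 - 2) = 14 + 2*(-6) = 14 - 12 = 2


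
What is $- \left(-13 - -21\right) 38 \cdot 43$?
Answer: $-13072$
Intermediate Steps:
$- \left(-13 - -21\right) 38 \cdot 43 = - \left(-13 + 21\right) 38 \cdot 43 = - 8 \cdot 38 \cdot 43 = - 304 \cdot 43 = \left(-1\right) 13072 = -13072$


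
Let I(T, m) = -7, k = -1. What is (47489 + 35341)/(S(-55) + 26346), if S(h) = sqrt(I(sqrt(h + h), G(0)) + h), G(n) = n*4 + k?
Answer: 1091119590/347055889 - 41415*I*sqrt(62)/347055889 ≈ 3.1439 - 0.00093962*I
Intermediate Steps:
G(n) = -1 + 4*n (G(n) = n*4 - 1 = 4*n - 1 = -1 + 4*n)
S(h) = sqrt(-7 + h)
(47489 + 35341)/(S(-55) + 26346) = (47489 + 35341)/(sqrt(-7 - 55) + 26346) = 82830/(sqrt(-62) + 26346) = 82830/(I*sqrt(62) + 26346) = 82830/(26346 + I*sqrt(62))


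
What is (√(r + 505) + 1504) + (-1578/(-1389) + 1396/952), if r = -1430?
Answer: 166018551/110194 + 5*I*√37 ≈ 1506.6 + 30.414*I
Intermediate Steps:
(√(r + 505) + 1504) + (-1578/(-1389) + 1396/952) = (√(-1430 + 505) + 1504) + (-1578/(-1389) + 1396/952) = (√(-925) + 1504) + (-1578*(-1/1389) + 1396*(1/952)) = (5*I*√37 + 1504) + (526/463 + 349/238) = (1504 + 5*I*√37) + 286775/110194 = 166018551/110194 + 5*I*√37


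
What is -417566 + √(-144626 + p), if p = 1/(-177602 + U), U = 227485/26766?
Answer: -417566 + 2*I*√816972556846556976333209/4753467647 ≈ -4.1757e+5 + 380.3*I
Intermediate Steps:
U = 227485/26766 (U = 227485*(1/26766) = 227485/26766 ≈ 8.4990)
p = -26766/4753467647 (p = 1/(-177602 + 227485/26766) = 1/(-4753467647/26766) = -26766/4753467647 ≈ -5.6308e-6)
-417566 + √(-144626 + p) = -417566 + √(-144626 - 26766/4753467647) = -417566 + √(-687475011941788/4753467647) = -417566 + 2*I*√816972556846556976333209/4753467647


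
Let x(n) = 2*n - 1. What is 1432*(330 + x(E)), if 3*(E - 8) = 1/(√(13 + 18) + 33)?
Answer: 261362912/529 - 1432*√31/1587 ≈ 4.9407e+5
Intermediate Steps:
E = 8 + 1/(3*(33 + √31)) (E = 8 + 1/(3*(√(13 + 18) + 33)) = 8 + 1/(3*(√31 + 33)) = 8 + 1/(3*(33 + √31)) ≈ 8.0086)
x(n) = -1 + 2*n
1432*(330 + x(E)) = 1432*(330 + (-1 + 2*(8475/1058 - √31/3174))) = 1432*(330 + (-1 + (8475/529 - √31/1587))) = 1432*(330 + (7946/529 - √31/1587)) = 1432*(182516/529 - √31/1587) = 261362912/529 - 1432*√31/1587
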